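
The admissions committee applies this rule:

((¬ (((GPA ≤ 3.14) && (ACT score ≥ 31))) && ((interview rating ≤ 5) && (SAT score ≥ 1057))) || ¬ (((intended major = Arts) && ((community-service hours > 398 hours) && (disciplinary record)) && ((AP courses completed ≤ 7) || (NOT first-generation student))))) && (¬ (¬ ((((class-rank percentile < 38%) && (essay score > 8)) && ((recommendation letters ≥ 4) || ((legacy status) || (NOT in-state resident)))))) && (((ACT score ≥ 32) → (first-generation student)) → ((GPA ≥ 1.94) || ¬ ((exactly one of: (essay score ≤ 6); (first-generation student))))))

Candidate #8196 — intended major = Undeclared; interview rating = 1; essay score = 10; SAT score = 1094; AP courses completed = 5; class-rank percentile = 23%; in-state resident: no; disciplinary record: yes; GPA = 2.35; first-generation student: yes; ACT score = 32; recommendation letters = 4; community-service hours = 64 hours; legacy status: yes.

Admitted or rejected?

Atomic conditions:
  GPA ≤ 3.14: 2.35 ≤ 3.14 is true
  ACT score ≥ 31: 32 ≥ 31 is true
  interview rating ≤ 5: 1 ≤ 5 is true
  SAT score ≥ 1057: 1094 ≥ 1057 is true
  intended major = Arts: Undeclared == Arts is false
  community-service hours > 398 hours: 64 > 398 is false
  disciplinary record: yes → true
  AP courses completed ≤ 7: 5 ≤ 7 is true
  NOT first-generation student: yes → false
  class-rank percentile < 38%: 23 < 38 is true
  essay score > 8: 10 > 8 is true
  recommendation letters ≥ 4: 4 ≥ 4 is true
  legacy status: yes → true
  NOT in-state resident: no → true
  ACT score ≥ 32: 32 ≥ 32 is true
  first-generation student: yes → true
  GPA ≥ 1.94: 2.35 ≥ 1.94 is true
  essay score ≤ 6: 10 ≤ 6 is false
Combine:
[1.1.1.1] true AND true = true
[1.1.1] NOT true = false
[1.1.2] true AND true = true
[1.1] false AND true = false
[1.2.1.2] false AND true = false
[1.2.1.3] true OR false = true
[1.2.1] false AND false AND true = false
[1.2] NOT false = true
[1] false OR true = true
[2.1.1.1.1] true AND true = true
[2.1.1.1.2.2] true OR true = true
[2.1.1.1.2] true OR true = true
[2.1.1.1] true AND true = true
[2.1.1] NOT true = false
[2.1] NOT false = true
[2.2.1] true → true = true
[2.2.2.2.1] exactly-one(false, true) = true
[2.2.2.2] NOT true = false
[2.2.2] true OR false = true
[2.2] true → true = true
[2] true AND true = true
[root] true AND true = true
Overall: true → admitted

Admitted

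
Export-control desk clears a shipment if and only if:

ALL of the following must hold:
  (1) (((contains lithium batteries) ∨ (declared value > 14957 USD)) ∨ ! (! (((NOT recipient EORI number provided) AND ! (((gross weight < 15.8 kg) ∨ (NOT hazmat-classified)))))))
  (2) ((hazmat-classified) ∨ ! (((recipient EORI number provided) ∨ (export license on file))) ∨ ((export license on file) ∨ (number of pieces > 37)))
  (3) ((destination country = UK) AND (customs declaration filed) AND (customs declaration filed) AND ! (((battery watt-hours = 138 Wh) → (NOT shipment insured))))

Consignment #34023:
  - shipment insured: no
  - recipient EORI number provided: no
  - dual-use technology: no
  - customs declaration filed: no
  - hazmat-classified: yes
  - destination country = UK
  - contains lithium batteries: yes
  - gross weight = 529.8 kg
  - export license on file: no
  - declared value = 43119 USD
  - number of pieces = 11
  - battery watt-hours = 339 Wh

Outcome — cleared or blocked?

Blocked

Atomic conditions:
  contains lithium batteries: yes → true
  declared value > 14957 USD: 43119 > 14957 is true
  NOT recipient EORI number provided: no → true
  gross weight < 15.8 kg: 529.8 < 15.8 is false
  NOT hazmat-classified: yes → false
  hazmat-classified: yes → true
  recipient EORI number provided: no → false
  export license on file: no → false
  number of pieces > 37: 11 > 37 is false
  destination country = UK: UK == UK is true
  customs declaration filed: no → false
  battery watt-hours = 138 Wh: 339 == 138 is false
  NOT shipment insured: no → true
Combine:
[1.1] true OR true = true
[1.2.1.1.2.1] false OR false = false
[1.2.1.1.2] NOT false = true
[1.2.1.1] true AND true = true
[1.2.1] NOT true = false
[1.2] NOT false = true
[1] true OR true = true
[2.2.1] false OR false = false
[2.2] NOT false = true
[2.3] false OR false = false
[2] true OR true OR false = true
[3.4.1] false → true (antecedent false ⇒ implication holds) = true
[3.4] NOT true = false
[3] true AND false AND false AND false = false
[root] true AND true AND false = false
Overall: false → blocked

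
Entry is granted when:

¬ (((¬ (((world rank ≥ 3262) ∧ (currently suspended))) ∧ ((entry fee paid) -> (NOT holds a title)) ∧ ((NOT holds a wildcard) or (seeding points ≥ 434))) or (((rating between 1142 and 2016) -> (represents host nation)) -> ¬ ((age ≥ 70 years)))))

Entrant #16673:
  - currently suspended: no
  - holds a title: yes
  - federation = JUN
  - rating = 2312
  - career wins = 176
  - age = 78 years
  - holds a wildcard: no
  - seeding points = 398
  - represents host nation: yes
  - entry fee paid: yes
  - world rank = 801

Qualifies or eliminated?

Qualifies

Atomic conditions:
  world rank ≥ 3262: 801 ≥ 3262 is false
  currently suspended: no → false
  entry fee paid: yes → true
  NOT holds a title: yes → false
  NOT holds a wildcard: no → true
  seeding points ≥ 434: 398 ≥ 434 is false
  rating between 1142 and 2016: 2312 in [1142, 2016] is false
  represents host nation: yes → true
  age ≥ 70 years: 78 ≥ 70 is true
Combine:
[1.1.1.1] false AND false = false
[1.1.1] NOT false = true
[1.1.2] true → false = false
[1.1.3] true OR false = true
[1.1] true AND false AND true = false
[1.2.1] false → true (antecedent false ⇒ implication holds) = true
[1.2.2] NOT true = false
[1.2] true → false = false
[1] false OR false = false
[root] NOT false = true
Overall: true → qualifies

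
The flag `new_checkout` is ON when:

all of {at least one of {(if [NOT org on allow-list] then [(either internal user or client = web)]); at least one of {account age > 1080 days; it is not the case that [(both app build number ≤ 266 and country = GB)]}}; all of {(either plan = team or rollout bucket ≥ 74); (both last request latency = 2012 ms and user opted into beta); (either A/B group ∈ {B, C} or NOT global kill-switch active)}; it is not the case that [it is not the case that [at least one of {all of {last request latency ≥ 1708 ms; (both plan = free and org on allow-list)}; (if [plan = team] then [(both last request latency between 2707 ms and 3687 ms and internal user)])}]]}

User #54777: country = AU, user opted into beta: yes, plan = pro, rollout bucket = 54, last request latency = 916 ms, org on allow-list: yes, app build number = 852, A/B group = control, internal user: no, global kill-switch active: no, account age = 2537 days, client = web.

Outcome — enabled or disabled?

Atomic conditions:
  NOT org on allow-list: yes → false
  internal user: no → false
  client = web: web == web is true
  account age > 1080 days: 2537 > 1080 is true
  app build number ≤ 266: 852 ≤ 266 is false
  country = GB: AU == GB is false
  plan = team: pro == team is false
  rollout bucket ≥ 74: 54 ≥ 74 is false
  last request latency = 2012 ms: 916 == 2012 is false
  user opted into beta: yes → true
  A/B group ∈ {B, C}: control is not in the set → false
  NOT global kill-switch active: no → true
  last request latency ≥ 1708 ms: 916 ≥ 1708 is false
  plan = free: pro == free is false
  org on allow-list: yes → true
  last request latency between 2707 ms and 3687 ms: 916 in [2707, 3687] is false
Combine:
[1.1.2] false OR true = true
[1.1] false → true (antecedent false ⇒ implication holds) = true
[1.2.2.1] false AND false = false
[1.2.2] NOT false = true
[1.2] true OR true = true
[1] true OR true = true
[2.1] false OR false = false
[2.2] false AND true = false
[2.3] false OR true = true
[2] false AND false AND true = false
[3.1.1.1.2] false AND true = false
[3.1.1.1] false AND false = false
[3.1.1.2.2] false AND false = false
[3.1.1.2] false → false (antecedent false ⇒ implication holds) = true
[3.1.1] false OR true = true
[3.1] NOT true = false
[3] NOT false = true
[root] true AND false AND true = false
Overall: false → disabled

Disabled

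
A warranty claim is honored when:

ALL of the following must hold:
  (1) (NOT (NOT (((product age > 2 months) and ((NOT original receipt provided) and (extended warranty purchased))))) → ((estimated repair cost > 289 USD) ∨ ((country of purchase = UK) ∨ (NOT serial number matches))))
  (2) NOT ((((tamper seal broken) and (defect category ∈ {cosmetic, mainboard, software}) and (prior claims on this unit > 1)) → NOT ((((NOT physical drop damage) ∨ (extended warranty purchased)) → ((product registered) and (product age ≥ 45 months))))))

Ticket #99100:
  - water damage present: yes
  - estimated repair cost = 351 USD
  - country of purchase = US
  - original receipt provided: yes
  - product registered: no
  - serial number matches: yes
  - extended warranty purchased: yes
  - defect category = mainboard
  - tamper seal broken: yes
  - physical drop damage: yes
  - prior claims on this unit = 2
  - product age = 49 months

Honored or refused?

Refused

Atomic conditions:
  product age > 2 months: 49 > 2 is true
  NOT original receipt provided: yes → false
  extended warranty purchased: yes → true
  estimated repair cost > 289 USD: 351 > 289 is true
  country of purchase = UK: US == UK is false
  NOT serial number matches: yes → false
  tamper seal broken: yes → true
  defect category ∈ {cosmetic, mainboard, software}: mainboard is in the set → true
  prior claims on this unit > 1: 2 > 1 is true
  NOT physical drop damage: yes → false
  product registered: no → false
  product age ≥ 45 months: 49 ≥ 45 is true
Combine:
[1.1.1.1.2] false AND true = false
[1.1.1.1] true AND false = false
[1.1.1] NOT false = true
[1.1] NOT true = false
[1.2.2] false OR false = false
[1.2] true OR false = true
[1] false → true (antecedent false ⇒ implication holds) = true
[2.1.1] true AND true AND true = true
[2.1.2.1.1] false OR true = true
[2.1.2.1.2] false AND true = false
[2.1.2.1] true → false = false
[2.1.2] NOT false = true
[2.1] true → true = true
[2] NOT true = false
[root] true AND false = false
Overall: false → refused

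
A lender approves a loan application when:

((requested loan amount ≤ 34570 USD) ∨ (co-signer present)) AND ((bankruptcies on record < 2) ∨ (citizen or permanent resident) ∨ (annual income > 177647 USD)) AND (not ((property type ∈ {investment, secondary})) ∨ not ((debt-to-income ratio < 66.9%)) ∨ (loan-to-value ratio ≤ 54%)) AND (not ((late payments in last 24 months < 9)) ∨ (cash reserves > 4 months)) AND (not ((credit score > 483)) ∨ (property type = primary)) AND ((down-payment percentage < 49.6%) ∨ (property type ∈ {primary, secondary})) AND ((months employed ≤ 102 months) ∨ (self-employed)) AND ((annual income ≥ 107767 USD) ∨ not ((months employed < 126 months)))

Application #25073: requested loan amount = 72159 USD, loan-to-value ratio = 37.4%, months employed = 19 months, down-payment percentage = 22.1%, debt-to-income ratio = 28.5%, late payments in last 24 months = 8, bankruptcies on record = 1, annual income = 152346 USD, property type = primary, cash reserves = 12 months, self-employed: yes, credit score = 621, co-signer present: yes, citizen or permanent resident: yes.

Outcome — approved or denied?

Atomic conditions:
  requested loan amount ≤ 34570 USD: 72159 ≤ 34570 is false
  co-signer present: yes → true
  bankruptcies on record < 2: 1 < 2 is true
  citizen or permanent resident: yes → true
  annual income > 177647 USD: 152346 > 177647 is false
  property type ∈ {investment, secondary}: primary is not in the set → false
  debt-to-income ratio < 66.9%: 28.5 < 66.9 is true
  loan-to-value ratio ≤ 54%: 37.4 ≤ 54 is true
  late payments in last 24 months < 9: 8 < 9 is true
  cash reserves > 4 months: 12 > 4 is true
  credit score > 483: 621 > 483 is true
  property type = primary: primary == primary is true
  down-payment percentage < 49.6%: 22.1 < 49.6 is true
  property type ∈ {primary, secondary}: primary is in the set → true
  months employed ≤ 102 months: 19 ≤ 102 is true
  self-employed: yes → true
  annual income ≥ 107767 USD: 152346 ≥ 107767 is true
  months employed < 126 months: 19 < 126 is true
Combine:
[1] false OR true = true
[2] true OR true OR false = true
[3.1] NOT false = true
[3.2] NOT true = false
[3] true OR false OR true = true
[4.1] NOT true = false
[4] false OR true = true
[5.1] NOT true = false
[5] false OR true = true
[6] true OR true = true
[7] true OR true = true
[8.2] NOT true = false
[8] true OR false = true
[root] true AND true AND true AND true AND true AND true AND true AND true = true
Overall: true → approved

Approved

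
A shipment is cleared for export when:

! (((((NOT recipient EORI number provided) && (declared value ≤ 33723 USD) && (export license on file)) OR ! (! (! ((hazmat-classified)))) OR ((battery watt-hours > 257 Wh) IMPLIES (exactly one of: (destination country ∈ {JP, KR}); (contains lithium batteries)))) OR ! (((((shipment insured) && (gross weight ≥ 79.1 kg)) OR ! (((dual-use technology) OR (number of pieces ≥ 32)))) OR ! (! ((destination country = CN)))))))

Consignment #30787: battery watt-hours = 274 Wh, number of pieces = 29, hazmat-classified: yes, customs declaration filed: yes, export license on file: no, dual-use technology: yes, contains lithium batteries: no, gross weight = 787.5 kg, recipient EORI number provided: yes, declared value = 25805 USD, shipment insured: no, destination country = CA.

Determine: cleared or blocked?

Blocked

Atomic conditions:
  NOT recipient EORI number provided: yes → false
  declared value ≤ 33723 USD: 25805 ≤ 33723 is true
  export license on file: no → false
  hazmat-classified: yes → true
  battery watt-hours > 257 Wh: 274 > 257 is true
  destination country ∈ {JP, KR}: CA is not in the set → false
  contains lithium batteries: no → false
  shipment insured: no → false
  gross weight ≥ 79.1 kg: 787.5 ≥ 79.1 is true
  dual-use technology: yes → true
  number of pieces ≥ 32: 29 ≥ 32 is false
  destination country = CN: CA == CN is false
Combine:
[1.1.1] false AND true AND false = false
[1.1.2.1.1] NOT true = false
[1.1.2.1] NOT false = true
[1.1.2] NOT true = false
[1.1.3.2] exactly-one(false, false) = false
[1.1.3] true → false = false
[1.1] false OR false OR false = false
[1.2.1.1.1] false AND true = false
[1.2.1.1.2.1] true OR false = true
[1.2.1.1.2] NOT true = false
[1.2.1.1] false OR false = false
[1.2.1.2.1] NOT false = true
[1.2.1.2] NOT true = false
[1.2.1] false OR false = false
[1.2] NOT false = true
[1] false OR true = true
[root] NOT true = false
Overall: false → blocked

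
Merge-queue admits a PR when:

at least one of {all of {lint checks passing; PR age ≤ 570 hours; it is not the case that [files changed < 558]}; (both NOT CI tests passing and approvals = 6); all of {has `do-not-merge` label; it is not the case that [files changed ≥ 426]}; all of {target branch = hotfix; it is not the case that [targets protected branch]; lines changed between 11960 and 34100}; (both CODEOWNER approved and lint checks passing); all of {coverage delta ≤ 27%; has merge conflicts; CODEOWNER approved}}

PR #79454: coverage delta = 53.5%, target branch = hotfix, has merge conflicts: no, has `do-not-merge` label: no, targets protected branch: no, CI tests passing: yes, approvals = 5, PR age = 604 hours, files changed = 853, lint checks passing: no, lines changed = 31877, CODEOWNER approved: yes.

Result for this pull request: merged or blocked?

Atomic conditions:
  lint checks passing: no → false
  PR age ≤ 570 hours: 604 ≤ 570 is false
  files changed < 558: 853 < 558 is false
  NOT CI tests passing: yes → false
  approvals = 6: 5 == 6 is false
  has `do-not-merge` label: no → false
  files changed ≥ 426: 853 ≥ 426 is true
  target branch = hotfix: hotfix == hotfix is true
  targets protected branch: no → false
  lines changed between 11960 and 34100: 31877 in [11960, 34100] is true
  CODEOWNER approved: yes → true
  coverage delta ≤ 27%: 53.5 ≤ 27 is false
  has merge conflicts: no → false
Combine:
[1.3] NOT false = true
[1] false AND false AND true = false
[2] false AND false = false
[3.2] NOT true = false
[3] false AND false = false
[4.2] NOT false = true
[4] true AND true AND true = true
[5] true AND false = false
[6] false AND false AND true = false
[root] false OR false OR false OR true OR false OR false = true
Overall: true → merged

Merged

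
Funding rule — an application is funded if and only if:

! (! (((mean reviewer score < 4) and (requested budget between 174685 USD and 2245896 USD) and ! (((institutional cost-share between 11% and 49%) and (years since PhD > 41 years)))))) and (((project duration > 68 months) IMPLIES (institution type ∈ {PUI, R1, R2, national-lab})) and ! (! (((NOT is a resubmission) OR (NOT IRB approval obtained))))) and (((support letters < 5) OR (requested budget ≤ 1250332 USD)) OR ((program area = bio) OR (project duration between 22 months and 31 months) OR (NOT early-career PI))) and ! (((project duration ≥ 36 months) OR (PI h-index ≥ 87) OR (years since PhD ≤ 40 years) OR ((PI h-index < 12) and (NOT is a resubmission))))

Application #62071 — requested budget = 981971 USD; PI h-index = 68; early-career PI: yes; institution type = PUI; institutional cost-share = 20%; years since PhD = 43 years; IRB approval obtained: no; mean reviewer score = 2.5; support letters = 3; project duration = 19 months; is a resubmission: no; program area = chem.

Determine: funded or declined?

Atomic conditions:
  mean reviewer score < 4: 2.5 < 4 is true
  requested budget between 174685 USD and 2245896 USD: 981971 in [174685, 2245896] is true
  institutional cost-share between 11% and 49%: 20 in [11, 49] is true
  years since PhD > 41 years: 43 > 41 is true
  project duration > 68 months: 19 > 68 is false
  institution type ∈ {PUI, R1, R2, national-lab}: PUI is in the set → true
  NOT is a resubmission: no → true
  NOT IRB approval obtained: no → true
  support letters < 5: 3 < 5 is true
  requested budget ≤ 1250332 USD: 981971 ≤ 1250332 is true
  program area = bio: chem == bio is false
  project duration between 22 months and 31 months: 19 in [22, 31] is false
  NOT early-career PI: yes → false
  project duration ≥ 36 months: 19 ≥ 36 is false
  PI h-index ≥ 87: 68 ≥ 87 is false
  years since PhD ≤ 40 years: 43 ≤ 40 is false
  PI h-index < 12: 68 < 12 is false
Combine:
[1.1.1.3.1] true AND true = true
[1.1.1.3] NOT true = false
[1.1.1] true AND true AND false = false
[1.1] NOT false = true
[1] NOT true = false
[2.1] false → true (antecedent false ⇒ implication holds) = true
[2.2.1.1] true OR true = true
[2.2.1] NOT true = false
[2.2] NOT false = true
[2] true AND true = true
[3.1] true OR true = true
[3.2] false OR false OR false = false
[3] true OR false = true
[4.1.4] false AND true = false
[4.1] false OR false OR false OR false = false
[4] NOT false = true
[root] false AND true AND true AND true = false
Overall: false → declined

Declined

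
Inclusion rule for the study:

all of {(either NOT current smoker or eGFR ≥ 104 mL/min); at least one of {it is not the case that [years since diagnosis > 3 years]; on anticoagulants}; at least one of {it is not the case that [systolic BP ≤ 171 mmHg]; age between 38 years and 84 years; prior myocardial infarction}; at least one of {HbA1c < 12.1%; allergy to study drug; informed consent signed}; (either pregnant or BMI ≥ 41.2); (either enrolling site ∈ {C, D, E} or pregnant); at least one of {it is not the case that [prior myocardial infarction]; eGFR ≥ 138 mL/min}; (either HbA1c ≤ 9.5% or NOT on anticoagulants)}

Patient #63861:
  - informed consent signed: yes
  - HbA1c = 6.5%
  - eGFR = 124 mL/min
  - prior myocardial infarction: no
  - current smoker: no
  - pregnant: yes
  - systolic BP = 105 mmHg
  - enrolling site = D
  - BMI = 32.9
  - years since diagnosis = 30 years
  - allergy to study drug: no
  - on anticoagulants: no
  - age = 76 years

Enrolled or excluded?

Excluded

Atomic conditions:
  NOT current smoker: no → true
  eGFR ≥ 104 mL/min: 124 ≥ 104 is true
  years since diagnosis > 3 years: 30 > 3 is true
  on anticoagulants: no → false
  systolic BP ≤ 171 mmHg: 105 ≤ 171 is true
  age between 38 years and 84 years: 76 in [38, 84] is true
  prior myocardial infarction: no → false
  HbA1c < 12.1%: 6.5 < 12.1 is true
  allergy to study drug: no → false
  informed consent signed: yes → true
  pregnant: yes → true
  BMI ≥ 41.2: 32.9 ≥ 41.2 is false
  enrolling site ∈ {C, D, E}: D is in the set → true
  eGFR ≥ 138 mL/min: 124 ≥ 138 is false
  HbA1c ≤ 9.5%: 6.5 ≤ 9.5 is true
  NOT on anticoagulants: no → true
Combine:
[1] true OR true = true
[2.1] NOT true = false
[2] false OR false = false
[3.1] NOT true = false
[3] false OR true OR false = true
[4] true OR false OR true = true
[5] true OR false = true
[6] true OR true = true
[7.1] NOT false = true
[7] true OR false = true
[8] true OR true = true
[root] true AND false AND true AND true AND true AND true AND true AND true = false
Overall: false → excluded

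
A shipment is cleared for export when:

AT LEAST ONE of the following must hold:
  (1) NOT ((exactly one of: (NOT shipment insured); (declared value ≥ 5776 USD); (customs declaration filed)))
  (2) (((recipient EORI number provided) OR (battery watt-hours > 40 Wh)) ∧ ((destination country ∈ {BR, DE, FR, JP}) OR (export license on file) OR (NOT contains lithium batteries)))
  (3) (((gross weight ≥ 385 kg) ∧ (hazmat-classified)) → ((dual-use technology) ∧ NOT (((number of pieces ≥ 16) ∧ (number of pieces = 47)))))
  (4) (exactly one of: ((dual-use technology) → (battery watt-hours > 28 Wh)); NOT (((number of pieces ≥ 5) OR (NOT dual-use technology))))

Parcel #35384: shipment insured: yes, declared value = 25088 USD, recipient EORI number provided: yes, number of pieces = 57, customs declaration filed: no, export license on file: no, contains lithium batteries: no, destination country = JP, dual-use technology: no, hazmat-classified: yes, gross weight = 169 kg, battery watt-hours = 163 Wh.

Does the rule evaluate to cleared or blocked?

Cleared

Atomic conditions:
  NOT shipment insured: yes → false
  declared value ≥ 5776 USD: 25088 ≥ 5776 is true
  customs declaration filed: no → false
  recipient EORI number provided: yes → true
  battery watt-hours > 40 Wh: 163 > 40 is true
  destination country ∈ {BR, DE, FR, JP}: JP is in the set → true
  export license on file: no → false
  NOT contains lithium batteries: no → true
  gross weight ≥ 385 kg: 169 ≥ 385 is false
  hazmat-classified: yes → true
  dual-use technology: no → false
  number of pieces ≥ 16: 57 ≥ 16 is true
  number of pieces = 47: 57 == 47 is false
  battery watt-hours > 28 Wh: 163 > 28 is true
  number of pieces ≥ 5: 57 ≥ 5 is true
  NOT dual-use technology: no → true
Combine:
[1.1] exactly-one(false, true, false) = true
[1] NOT true = false
[2.1] true OR true = true
[2.2] true OR false OR true = true
[2] true AND true = true
[3.1] false AND true = false
[3.2.2.1] true AND false = false
[3.2.2] NOT false = true
[3.2] false AND true = false
[3] false → false (antecedent false ⇒ implication holds) = true
[4.1] false → true (antecedent false ⇒ implication holds) = true
[4.2.1] true OR true = true
[4.2] NOT true = false
[4] exactly-one(true, false) = true
[root] false OR true OR true OR true = true
Overall: true → cleared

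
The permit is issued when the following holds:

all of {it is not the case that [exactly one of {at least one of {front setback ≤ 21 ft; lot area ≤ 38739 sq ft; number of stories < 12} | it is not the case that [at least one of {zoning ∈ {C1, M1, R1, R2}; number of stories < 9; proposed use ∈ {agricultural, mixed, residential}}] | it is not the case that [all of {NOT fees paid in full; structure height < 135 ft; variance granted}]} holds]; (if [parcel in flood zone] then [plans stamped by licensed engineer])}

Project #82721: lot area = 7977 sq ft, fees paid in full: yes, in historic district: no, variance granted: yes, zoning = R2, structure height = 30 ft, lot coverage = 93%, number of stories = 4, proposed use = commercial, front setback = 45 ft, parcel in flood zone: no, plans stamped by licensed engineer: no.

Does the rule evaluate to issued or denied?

Issued

Atomic conditions:
  front setback ≤ 21 ft: 45 ≤ 21 is false
  lot area ≤ 38739 sq ft: 7977 ≤ 38739 is true
  number of stories < 12: 4 < 12 is true
  zoning ∈ {C1, M1, R1, R2}: R2 is in the set → true
  number of stories < 9: 4 < 9 is true
  proposed use ∈ {agricultural, mixed, residential}: commercial is not in the set → false
  NOT fees paid in full: yes → false
  structure height < 135 ft: 30 < 135 is true
  variance granted: yes → true
  parcel in flood zone: no → false
  plans stamped by licensed engineer: no → false
Combine:
[1.1.1] false OR true OR true = true
[1.1.2.1] true OR true OR false = true
[1.1.2] NOT true = false
[1.1.3.1] false AND true AND true = false
[1.1.3] NOT false = true
[1.1] exactly-one(true, false, true) = false
[1] NOT false = true
[2] false → false (antecedent false ⇒ implication holds) = true
[root] true AND true = true
Overall: true → issued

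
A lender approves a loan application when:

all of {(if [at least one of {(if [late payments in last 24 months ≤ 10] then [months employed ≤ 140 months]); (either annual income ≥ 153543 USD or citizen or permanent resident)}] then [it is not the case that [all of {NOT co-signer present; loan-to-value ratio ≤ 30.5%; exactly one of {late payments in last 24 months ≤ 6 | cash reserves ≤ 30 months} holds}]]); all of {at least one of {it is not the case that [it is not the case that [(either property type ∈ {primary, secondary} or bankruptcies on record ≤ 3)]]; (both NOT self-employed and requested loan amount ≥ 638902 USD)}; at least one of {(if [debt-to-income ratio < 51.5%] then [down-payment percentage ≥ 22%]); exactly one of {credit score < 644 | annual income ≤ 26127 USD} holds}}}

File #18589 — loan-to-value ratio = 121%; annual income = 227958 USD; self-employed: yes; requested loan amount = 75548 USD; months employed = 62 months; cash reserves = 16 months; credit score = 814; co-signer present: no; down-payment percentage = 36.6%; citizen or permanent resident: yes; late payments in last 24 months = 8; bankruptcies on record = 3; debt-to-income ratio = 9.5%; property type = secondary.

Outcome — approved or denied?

Approved

Atomic conditions:
  late payments in last 24 months ≤ 10: 8 ≤ 10 is true
  months employed ≤ 140 months: 62 ≤ 140 is true
  annual income ≥ 153543 USD: 227958 ≥ 153543 is true
  citizen or permanent resident: yes → true
  NOT co-signer present: no → true
  loan-to-value ratio ≤ 30.5%: 121 ≤ 30.5 is false
  late payments in last 24 months ≤ 6: 8 ≤ 6 is false
  cash reserves ≤ 30 months: 16 ≤ 30 is true
  property type ∈ {primary, secondary}: secondary is in the set → true
  bankruptcies on record ≤ 3: 3 ≤ 3 is true
  NOT self-employed: yes → false
  requested loan amount ≥ 638902 USD: 75548 ≥ 638902 is false
  debt-to-income ratio < 51.5%: 9.5 < 51.5 is true
  down-payment percentage ≥ 22%: 36.6 ≥ 22 is true
  credit score < 644: 814 < 644 is false
  annual income ≤ 26127 USD: 227958 ≤ 26127 is false
Combine:
[1.1.1] true → true = true
[1.1.2] true OR true = true
[1.1] true OR true = true
[1.2.1.3] exactly-one(false, true) = true
[1.2.1] true AND false AND true = false
[1.2] NOT false = true
[1] true → true = true
[2.1.1.1.1] true OR true = true
[2.1.1.1] NOT true = false
[2.1.1] NOT false = true
[2.1.2] false AND false = false
[2.1] true OR false = true
[2.2.1] true → true = true
[2.2.2] exactly-one(false, false) = false
[2.2] true OR false = true
[2] true AND true = true
[root] true AND true = true
Overall: true → approved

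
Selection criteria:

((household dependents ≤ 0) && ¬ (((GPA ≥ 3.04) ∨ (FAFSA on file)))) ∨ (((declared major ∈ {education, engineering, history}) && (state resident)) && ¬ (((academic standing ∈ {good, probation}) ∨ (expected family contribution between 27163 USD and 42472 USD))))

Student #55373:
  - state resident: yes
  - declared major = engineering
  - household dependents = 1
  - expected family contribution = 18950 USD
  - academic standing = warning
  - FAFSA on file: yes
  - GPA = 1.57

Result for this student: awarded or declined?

Awarded

Atomic conditions:
  household dependents ≤ 0: 1 ≤ 0 is false
  GPA ≥ 3.04: 1.57 ≥ 3.04 is false
  FAFSA on file: yes → true
  declared major ∈ {education, engineering, history}: engineering is in the set → true
  state resident: yes → true
  academic standing ∈ {good, probation}: warning is not in the set → false
  expected family contribution between 27163 USD and 42472 USD: 18950 in [27163, 42472] is false
Combine:
[1.2.1] false OR true = true
[1.2] NOT true = false
[1] false AND false = false
[2.1] true AND true = true
[2.2.1] false OR false = false
[2.2] NOT false = true
[2] true AND true = true
[root] false OR true = true
Overall: true → awarded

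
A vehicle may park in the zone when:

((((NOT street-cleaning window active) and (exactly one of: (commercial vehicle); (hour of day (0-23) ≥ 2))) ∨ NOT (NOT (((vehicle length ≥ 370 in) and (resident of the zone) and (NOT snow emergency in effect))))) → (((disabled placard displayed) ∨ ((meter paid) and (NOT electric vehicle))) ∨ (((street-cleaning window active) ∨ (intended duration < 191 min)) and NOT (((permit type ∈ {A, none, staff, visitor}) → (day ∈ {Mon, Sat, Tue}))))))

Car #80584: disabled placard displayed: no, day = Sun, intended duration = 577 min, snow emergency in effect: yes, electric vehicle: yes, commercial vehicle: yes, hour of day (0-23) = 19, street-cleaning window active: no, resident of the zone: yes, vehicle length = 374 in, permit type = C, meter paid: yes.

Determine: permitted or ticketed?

Atomic conditions:
  NOT street-cleaning window active: no → true
  commercial vehicle: yes → true
  hour of day (0-23) ≥ 2: 19 ≥ 2 is true
  vehicle length ≥ 370 in: 374 ≥ 370 is true
  resident of the zone: yes → true
  NOT snow emergency in effect: yes → false
  disabled placard displayed: no → false
  meter paid: yes → true
  NOT electric vehicle: yes → false
  street-cleaning window active: no → false
  intended duration < 191 min: 577 < 191 is false
  permit type ∈ {A, none, staff, visitor}: C is not in the set → false
  day ∈ {Mon, Sat, Tue}: Sun is not in the set → false
Combine:
[1.1.2] exactly-one(true, true) = false
[1.1] true AND false = false
[1.2.1.1] true AND true AND false = false
[1.2.1] NOT false = true
[1.2] NOT true = false
[1] false OR false = false
[2.1.2] true AND false = false
[2.1] false OR false = false
[2.2.1] false OR false = false
[2.2.2.1] false → false (antecedent false ⇒ implication holds) = true
[2.2.2] NOT true = false
[2.2] false AND false = false
[2] false OR false = false
[root] false → false (antecedent false ⇒ implication holds) = true
Overall: true → permitted

Permitted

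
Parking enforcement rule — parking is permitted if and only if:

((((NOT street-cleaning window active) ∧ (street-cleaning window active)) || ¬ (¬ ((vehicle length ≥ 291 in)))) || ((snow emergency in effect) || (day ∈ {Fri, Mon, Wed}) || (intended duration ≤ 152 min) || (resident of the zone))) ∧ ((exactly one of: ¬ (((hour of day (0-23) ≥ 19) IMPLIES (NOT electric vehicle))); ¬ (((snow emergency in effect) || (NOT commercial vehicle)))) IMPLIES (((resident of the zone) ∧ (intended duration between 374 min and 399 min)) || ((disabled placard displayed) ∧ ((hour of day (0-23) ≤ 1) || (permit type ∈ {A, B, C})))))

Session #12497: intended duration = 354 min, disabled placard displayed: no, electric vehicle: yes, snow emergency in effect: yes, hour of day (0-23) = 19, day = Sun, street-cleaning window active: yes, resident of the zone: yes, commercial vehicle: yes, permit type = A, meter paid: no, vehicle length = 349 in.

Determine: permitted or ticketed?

Atomic conditions:
  NOT street-cleaning window active: yes → false
  street-cleaning window active: yes → true
  vehicle length ≥ 291 in: 349 ≥ 291 is true
  snow emergency in effect: yes → true
  day ∈ {Fri, Mon, Wed}: Sun is not in the set → false
  intended duration ≤ 152 min: 354 ≤ 152 is false
  resident of the zone: yes → true
  hour of day (0-23) ≥ 19: 19 ≥ 19 is true
  NOT electric vehicle: yes → false
  NOT commercial vehicle: yes → false
  intended duration between 374 min and 399 min: 354 in [374, 399] is false
  disabled placard displayed: no → false
  hour of day (0-23) ≤ 1: 19 ≤ 1 is false
  permit type ∈ {A, B, C}: A is in the set → true
Combine:
[1.1.1] false AND true = false
[1.1.2.1] NOT true = false
[1.1.2] NOT false = true
[1.1] false OR true = true
[1.2] true OR false OR false OR true = true
[1] true OR true = true
[2.1.1.1] true → false = false
[2.1.1] NOT false = true
[2.1.2.1] true OR false = true
[2.1.2] NOT true = false
[2.1] exactly-one(true, false) = true
[2.2.1] true AND false = false
[2.2.2.2] false OR true = true
[2.2.2] false AND true = false
[2.2] false OR false = false
[2] true → false = false
[root] true AND false = false
Overall: false → ticketed

Ticketed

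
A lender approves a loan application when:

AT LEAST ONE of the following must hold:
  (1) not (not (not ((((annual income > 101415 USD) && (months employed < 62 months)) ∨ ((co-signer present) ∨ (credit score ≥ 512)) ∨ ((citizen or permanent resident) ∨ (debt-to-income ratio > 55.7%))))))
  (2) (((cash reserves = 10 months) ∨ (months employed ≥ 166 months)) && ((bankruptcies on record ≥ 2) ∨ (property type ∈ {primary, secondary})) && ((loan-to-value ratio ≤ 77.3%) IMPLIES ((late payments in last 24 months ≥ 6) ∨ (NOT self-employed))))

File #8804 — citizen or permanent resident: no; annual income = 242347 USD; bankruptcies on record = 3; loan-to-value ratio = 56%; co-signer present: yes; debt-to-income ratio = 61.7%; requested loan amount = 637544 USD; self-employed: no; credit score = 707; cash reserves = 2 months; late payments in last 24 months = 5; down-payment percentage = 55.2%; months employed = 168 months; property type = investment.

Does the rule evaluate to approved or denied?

Approved

Atomic conditions:
  annual income > 101415 USD: 242347 > 101415 is true
  months employed < 62 months: 168 < 62 is false
  co-signer present: yes → true
  credit score ≥ 512: 707 ≥ 512 is true
  citizen or permanent resident: no → false
  debt-to-income ratio > 55.7%: 61.7 > 55.7 is true
  cash reserves = 10 months: 2 == 10 is false
  months employed ≥ 166 months: 168 ≥ 166 is true
  bankruptcies on record ≥ 2: 3 ≥ 2 is true
  property type ∈ {primary, secondary}: investment is not in the set → false
  loan-to-value ratio ≤ 77.3%: 56 ≤ 77.3 is true
  late payments in last 24 months ≥ 6: 5 ≥ 6 is false
  NOT self-employed: no → true
Combine:
[1.1.1.1.1] true AND false = false
[1.1.1.1.2] true OR true = true
[1.1.1.1.3] false OR true = true
[1.1.1.1] false OR true OR true = true
[1.1.1] NOT true = false
[1.1] NOT false = true
[1] NOT true = false
[2.1] false OR true = true
[2.2] true OR false = true
[2.3.2] false OR true = true
[2.3] true → true = true
[2] true AND true AND true = true
[root] false OR true = true
Overall: true → approved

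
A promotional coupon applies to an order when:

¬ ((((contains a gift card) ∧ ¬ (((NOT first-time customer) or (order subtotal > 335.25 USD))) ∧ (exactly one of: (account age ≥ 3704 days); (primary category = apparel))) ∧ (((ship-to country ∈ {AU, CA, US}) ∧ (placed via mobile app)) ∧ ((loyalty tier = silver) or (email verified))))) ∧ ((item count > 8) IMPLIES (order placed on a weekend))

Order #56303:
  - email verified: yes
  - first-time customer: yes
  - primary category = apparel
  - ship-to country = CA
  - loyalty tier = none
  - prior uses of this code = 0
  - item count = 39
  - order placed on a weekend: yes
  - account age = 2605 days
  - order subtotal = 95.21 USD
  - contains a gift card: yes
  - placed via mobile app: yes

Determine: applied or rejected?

Atomic conditions:
  contains a gift card: yes → true
  NOT first-time customer: yes → false
  order subtotal > 335.25 USD: 95.21 > 335.25 is false
  account age ≥ 3704 days: 2605 ≥ 3704 is false
  primary category = apparel: apparel == apparel is true
  ship-to country ∈ {AU, CA, US}: CA is in the set → true
  placed via mobile app: yes → true
  loyalty tier = silver: none == silver is false
  email verified: yes → true
  item count > 8: 39 > 8 is true
  order placed on a weekend: yes → true
Combine:
[1.1.1.2.1] false OR false = false
[1.1.1.2] NOT false = true
[1.1.1.3] exactly-one(false, true) = true
[1.1.1] true AND true AND true = true
[1.1.2.1] true AND true = true
[1.1.2.2] false OR true = true
[1.1.2] true AND true = true
[1.1] true AND true = true
[1] NOT true = false
[2] true → true = true
[root] false AND true = false
Overall: false → rejected

Rejected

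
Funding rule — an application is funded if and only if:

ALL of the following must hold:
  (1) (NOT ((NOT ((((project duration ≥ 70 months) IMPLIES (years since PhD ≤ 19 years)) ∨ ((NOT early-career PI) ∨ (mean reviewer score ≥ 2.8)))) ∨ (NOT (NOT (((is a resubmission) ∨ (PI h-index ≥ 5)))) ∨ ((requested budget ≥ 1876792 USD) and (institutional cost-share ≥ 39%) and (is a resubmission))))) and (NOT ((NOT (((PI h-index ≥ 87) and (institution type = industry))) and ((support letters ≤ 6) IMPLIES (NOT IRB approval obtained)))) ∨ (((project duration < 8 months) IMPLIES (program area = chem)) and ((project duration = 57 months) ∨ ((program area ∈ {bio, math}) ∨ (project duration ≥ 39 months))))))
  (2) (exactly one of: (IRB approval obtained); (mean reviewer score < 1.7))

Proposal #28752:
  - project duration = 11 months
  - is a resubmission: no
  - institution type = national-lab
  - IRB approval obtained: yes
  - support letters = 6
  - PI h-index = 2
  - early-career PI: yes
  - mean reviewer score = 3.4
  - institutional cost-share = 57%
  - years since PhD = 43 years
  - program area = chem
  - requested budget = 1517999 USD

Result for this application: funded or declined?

Atomic conditions:
  project duration ≥ 70 months: 11 ≥ 70 is false
  years since PhD ≤ 19 years: 43 ≤ 19 is false
  NOT early-career PI: yes → false
  mean reviewer score ≥ 2.8: 3.4 ≥ 2.8 is true
  is a resubmission: no → false
  PI h-index ≥ 5: 2 ≥ 5 is false
  requested budget ≥ 1876792 USD: 1517999 ≥ 1876792 is false
  institutional cost-share ≥ 39%: 57 ≥ 39 is true
  PI h-index ≥ 87: 2 ≥ 87 is false
  institution type = industry: national-lab == industry is false
  support letters ≤ 6: 6 ≤ 6 is true
  NOT IRB approval obtained: yes → false
  project duration < 8 months: 11 < 8 is false
  program area = chem: chem == chem is true
  project duration = 57 months: 11 == 57 is false
  program area ∈ {bio, math}: chem is not in the set → false
  project duration ≥ 39 months: 11 ≥ 39 is false
  IRB approval obtained: yes → true
  mean reviewer score < 1.7: 3.4 < 1.7 is false
Combine:
[1.1.1.1.1.1] false → false (antecedent false ⇒ implication holds) = true
[1.1.1.1.1.2] false OR true = true
[1.1.1.1.1] true OR true = true
[1.1.1.1] NOT true = false
[1.1.1.2.1.1.1] false OR false = false
[1.1.1.2.1.1] NOT false = true
[1.1.1.2.1] NOT true = false
[1.1.1.2.2] false AND true AND false = false
[1.1.1.2] false OR false = false
[1.1.1] false OR false = false
[1.1] NOT false = true
[1.2.1.1.1.1] false AND false = false
[1.2.1.1.1] NOT false = true
[1.2.1.1.2] true → false = false
[1.2.1.1] true AND false = false
[1.2.1] NOT false = true
[1.2.2.1] false → true (antecedent false ⇒ implication holds) = true
[1.2.2.2.2] false OR false = false
[1.2.2.2] false OR false = false
[1.2.2] true AND false = false
[1.2] true OR false = true
[1] true AND true = true
[2] exactly-one(true, false) = true
[root] true AND true = true
Overall: true → funded

Funded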